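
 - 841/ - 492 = 1+349/492  =  1.71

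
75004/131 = 75004/131= 572.55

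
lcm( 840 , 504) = 2520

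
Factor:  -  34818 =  - 2^1*3^1 * 7^1*829^1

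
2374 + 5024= 7398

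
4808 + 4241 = 9049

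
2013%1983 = 30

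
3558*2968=10560144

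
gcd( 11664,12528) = 432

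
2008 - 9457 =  - 7449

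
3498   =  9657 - 6159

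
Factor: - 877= - 877^1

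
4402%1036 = 258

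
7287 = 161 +7126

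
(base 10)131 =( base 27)4N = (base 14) 95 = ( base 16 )83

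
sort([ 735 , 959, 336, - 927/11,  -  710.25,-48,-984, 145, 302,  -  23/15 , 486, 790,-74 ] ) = [ - 984,-710.25, - 927/11,  -  74,  -  48, - 23/15, 145 , 302, 336,486, 735,790, 959 ] 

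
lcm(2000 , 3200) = 16000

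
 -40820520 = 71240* (- 573)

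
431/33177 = 431/33177= 0.01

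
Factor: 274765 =5^1* 179^1*307^1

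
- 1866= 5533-7399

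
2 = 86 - 84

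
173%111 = 62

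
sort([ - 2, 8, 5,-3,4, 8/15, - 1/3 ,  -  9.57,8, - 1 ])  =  [ - 9.57, - 3  , - 2, - 1, - 1/3, 8/15, 4 , 5,  8,8 ]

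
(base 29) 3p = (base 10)112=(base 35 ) 37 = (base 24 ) 4G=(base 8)160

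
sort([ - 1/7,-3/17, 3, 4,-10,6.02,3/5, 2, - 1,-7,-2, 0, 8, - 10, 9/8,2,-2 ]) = [ - 10, -10, - 7,-2,-2,  -  1, - 3/17, -1/7, 0, 3/5,  9/8,2, 2, 3,4, 6.02, 8]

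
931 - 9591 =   -  8660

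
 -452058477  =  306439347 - 758497824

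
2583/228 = 861/76 = 11.33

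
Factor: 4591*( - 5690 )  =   -26122790 = - 2^1 * 5^1*569^1*4591^1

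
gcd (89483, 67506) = 1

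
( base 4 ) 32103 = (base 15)410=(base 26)195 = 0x393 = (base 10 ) 915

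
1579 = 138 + 1441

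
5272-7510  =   - 2238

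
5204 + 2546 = 7750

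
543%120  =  63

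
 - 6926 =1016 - 7942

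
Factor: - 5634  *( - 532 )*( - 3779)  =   - 11326751352 =-2^3*3^2* 7^1* 19^1 * 313^1 * 3779^1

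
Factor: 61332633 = 3^4*61^1*12413^1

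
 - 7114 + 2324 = - 4790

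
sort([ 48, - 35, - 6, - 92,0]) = [ - 92,  -  35,-6, 0,48] 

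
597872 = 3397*176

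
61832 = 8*7729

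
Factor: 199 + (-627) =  - 428 = - 2^2 * 107^1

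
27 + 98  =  125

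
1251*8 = 10008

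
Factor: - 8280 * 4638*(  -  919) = 35292026160 = 2^4*3^3*5^1*23^1 * 773^1*919^1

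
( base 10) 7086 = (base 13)32C1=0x1BAE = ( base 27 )9jc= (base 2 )1101110101110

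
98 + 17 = 115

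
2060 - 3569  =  - 1509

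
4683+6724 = 11407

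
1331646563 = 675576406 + 656070157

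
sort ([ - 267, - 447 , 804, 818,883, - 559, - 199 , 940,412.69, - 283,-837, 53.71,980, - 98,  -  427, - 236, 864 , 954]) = [ - 837, - 559,- 447, - 427,  -  283,-267,  -  236,- 199 , - 98,53.71,412.69 , 804,  818, 864,883, 940 , 954, 980]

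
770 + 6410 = 7180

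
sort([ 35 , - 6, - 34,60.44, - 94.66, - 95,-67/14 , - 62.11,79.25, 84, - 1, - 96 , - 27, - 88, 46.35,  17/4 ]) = [-96, - 95, - 94.66, - 88, - 62.11, - 34, - 27, - 6,-67/14,  -  1,17/4,35, 46.35,60.44, 79.25,84] 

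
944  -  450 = 494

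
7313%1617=845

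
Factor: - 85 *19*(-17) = 5^1 * 17^2 * 19^1 = 27455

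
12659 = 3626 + 9033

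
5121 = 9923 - 4802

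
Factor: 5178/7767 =2^1*3^ ( - 1 ) = 2/3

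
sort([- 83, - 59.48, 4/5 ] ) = [ - 83, - 59.48,4/5 ]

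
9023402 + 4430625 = 13454027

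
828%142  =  118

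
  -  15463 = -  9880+-5583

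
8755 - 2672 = 6083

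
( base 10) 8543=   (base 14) 3183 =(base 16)215F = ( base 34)7D9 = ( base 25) DGI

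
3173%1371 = 431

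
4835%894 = 365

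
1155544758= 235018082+920526676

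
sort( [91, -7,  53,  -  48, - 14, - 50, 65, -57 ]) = [-57,-50, - 48, - 14 , - 7, 53, 65, 91 ]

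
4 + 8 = 12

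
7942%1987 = 1981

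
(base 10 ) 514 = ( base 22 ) 118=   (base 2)1000000010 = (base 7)1333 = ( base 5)4024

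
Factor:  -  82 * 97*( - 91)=2^1*7^1*13^1*41^1*97^1 = 723814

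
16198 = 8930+7268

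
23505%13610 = 9895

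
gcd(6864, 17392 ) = 16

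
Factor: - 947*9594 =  - 2^1 * 3^2*13^1*41^1*947^1 = -  9085518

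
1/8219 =1/8219 = 0.00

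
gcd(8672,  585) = 1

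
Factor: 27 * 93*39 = 97929 = 3^5 * 13^1*31^1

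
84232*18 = 1516176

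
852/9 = 94+ 2/3 = 94.67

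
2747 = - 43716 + 46463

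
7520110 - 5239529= 2280581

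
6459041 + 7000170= 13459211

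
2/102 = 1/51 = 0.02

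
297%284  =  13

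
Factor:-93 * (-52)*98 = 2^3*3^1 *7^2*13^1*31^1  =  473928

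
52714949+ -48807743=3907206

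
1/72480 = 1/72480  =  0.00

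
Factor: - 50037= - 3^1*13^1 * 1283^1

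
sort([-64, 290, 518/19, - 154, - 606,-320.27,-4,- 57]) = [ - 606,-320.27,- 154,  -  64, - 57,-4,518/19, 290]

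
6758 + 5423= 12181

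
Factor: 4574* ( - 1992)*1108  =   - 2^6*3^1*83^1 * 277^1 * 2287^1 = - 10095440064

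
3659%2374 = 1285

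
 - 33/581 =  - 33/581 = - 0.06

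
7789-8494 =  - 705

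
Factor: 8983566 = 2^1*3^2*389^1*1283^1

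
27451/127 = 27451/127  =  216.15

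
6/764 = 3/382 = 0.01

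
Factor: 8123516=2^2*2030879^1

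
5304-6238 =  - 934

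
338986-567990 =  - 229004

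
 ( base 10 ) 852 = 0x354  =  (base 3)1011120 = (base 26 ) 16k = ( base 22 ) 1GG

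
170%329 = 170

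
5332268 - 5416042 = - 83774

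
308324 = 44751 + 263573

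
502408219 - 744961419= -242553200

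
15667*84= 1316028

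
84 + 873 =957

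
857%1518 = 857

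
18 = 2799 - 2781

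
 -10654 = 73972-84626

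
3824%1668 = 488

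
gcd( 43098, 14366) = 14366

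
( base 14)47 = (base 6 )143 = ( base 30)23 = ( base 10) 63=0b111111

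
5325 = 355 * 15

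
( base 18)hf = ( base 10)321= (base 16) 141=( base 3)102220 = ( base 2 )101000001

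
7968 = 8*996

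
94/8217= 94/8217  =  0.01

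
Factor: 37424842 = 2^1*7^1*13^1*61^1*3371^1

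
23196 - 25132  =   - 1936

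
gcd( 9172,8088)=4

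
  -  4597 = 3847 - 8444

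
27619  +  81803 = 109422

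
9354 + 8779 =18133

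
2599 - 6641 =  - 4042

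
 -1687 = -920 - 767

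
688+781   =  1469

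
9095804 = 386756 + 8709048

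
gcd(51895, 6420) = 535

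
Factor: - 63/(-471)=21/157 = 3^1 * 7^1*157^( - 1)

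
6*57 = 342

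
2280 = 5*456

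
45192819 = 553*81723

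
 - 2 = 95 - 97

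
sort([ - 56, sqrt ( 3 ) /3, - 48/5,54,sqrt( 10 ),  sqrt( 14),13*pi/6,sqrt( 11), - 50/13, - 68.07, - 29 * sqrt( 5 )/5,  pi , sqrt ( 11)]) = [ - 68.07,-56, - 29*sqrt( 5 ) /5, - 48/5,  -  50/13 , sqrt(3) /3 , pi,sqrt ( 10 ), sqrt(11 ),sqrt( 11),sqrt ( 14),13*pi/6, 54]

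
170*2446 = 415820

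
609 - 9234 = - 8625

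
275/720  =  55/144 =0.38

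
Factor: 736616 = 2^3  *92077^1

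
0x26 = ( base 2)100110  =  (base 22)1g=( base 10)38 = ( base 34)14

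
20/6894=10/3447 = 0.00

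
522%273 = 249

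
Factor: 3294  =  2^1*3^3*61^1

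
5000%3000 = 2000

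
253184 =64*3956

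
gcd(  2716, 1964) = 4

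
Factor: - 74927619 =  - 3^3 * 13^1*  17^1*29^1 * 433^1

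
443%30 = 23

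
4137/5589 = 1379/1863 =0.74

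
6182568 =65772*94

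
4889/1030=4889/1030  =  4.75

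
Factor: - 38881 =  - 59^1*  659^1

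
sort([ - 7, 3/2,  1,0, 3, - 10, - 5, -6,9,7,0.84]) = [ - 10, - 7, - 6 , -5,0, 0.84,1, 3/2, 3,7,  9]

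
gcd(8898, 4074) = 6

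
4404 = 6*734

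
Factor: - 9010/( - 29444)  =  265/866= 2^( - 1)*5^1  *53^1*433^( - 1 ) 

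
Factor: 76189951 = 76189951^1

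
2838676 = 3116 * 911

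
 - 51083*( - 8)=408664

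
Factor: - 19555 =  - 5^1*3911^1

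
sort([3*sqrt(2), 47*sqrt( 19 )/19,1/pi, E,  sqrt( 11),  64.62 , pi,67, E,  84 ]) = [ 1/pi,E, E,pi , sqrt( 11), 3 * sqrt(2), 47*sqrt(19)/19,64.62, 67, 84] 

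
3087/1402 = 2 + 283/1402 = 2.20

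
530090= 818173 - 288083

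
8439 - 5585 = 2854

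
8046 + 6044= 14090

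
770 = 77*10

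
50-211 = - 161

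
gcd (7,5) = 1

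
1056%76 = 68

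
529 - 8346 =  - 7817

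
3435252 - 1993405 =1441847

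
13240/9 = 1471 + 1/9 = 1471.11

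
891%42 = 9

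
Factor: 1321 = 1321^1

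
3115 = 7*445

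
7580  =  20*379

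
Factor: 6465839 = 6465839^1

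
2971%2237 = 734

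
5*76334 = 381670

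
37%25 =12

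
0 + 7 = 7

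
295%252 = 43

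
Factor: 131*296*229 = 8879704 = 2^3*37^1*131^1*229^1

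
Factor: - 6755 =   -  5^1*7^1 * 193^1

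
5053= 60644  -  55591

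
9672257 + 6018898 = 15691155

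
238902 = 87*2746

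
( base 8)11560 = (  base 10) 4976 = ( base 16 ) 1370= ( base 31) 55G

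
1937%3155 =1937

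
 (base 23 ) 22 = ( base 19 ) 2A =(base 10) 48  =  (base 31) 1H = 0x30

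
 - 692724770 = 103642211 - 796366981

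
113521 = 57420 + 56101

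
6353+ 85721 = 92074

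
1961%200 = 161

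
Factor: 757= 757^1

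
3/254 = 3/254 =0.01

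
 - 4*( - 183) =732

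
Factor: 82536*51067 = 2^3  *  3^1*19^1*181^1*223^1*229^1 = 4214865912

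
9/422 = 9/422 = 0.02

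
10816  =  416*26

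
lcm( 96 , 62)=2976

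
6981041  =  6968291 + 12750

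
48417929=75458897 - 27040968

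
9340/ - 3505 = - 1868/701  =  - 2.66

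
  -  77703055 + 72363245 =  - 5339810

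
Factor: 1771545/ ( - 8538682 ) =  - 2^( - 1) * 3^1*5^1*43^(-2)*89^1 * 1327^1*2309^( - 1) 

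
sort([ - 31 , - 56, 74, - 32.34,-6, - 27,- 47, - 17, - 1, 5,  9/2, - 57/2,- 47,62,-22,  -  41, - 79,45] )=[ - 79, - 56, - 47, - 47, -41 , - 32.34,-31,- 57/2, - 27, - 22, - 17, - 6, - 1, 9/2,5, 45, 62, 74]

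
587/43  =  587/43= 13.65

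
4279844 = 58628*73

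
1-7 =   -  6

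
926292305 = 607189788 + 319102517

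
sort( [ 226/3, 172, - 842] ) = [ - 842,226/3, 172 ]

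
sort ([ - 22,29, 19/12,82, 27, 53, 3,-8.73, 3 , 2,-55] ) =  [ - 55, - 22,  -  8.73,19/12, 2 , 3, 3, 27, 29, 53, 82]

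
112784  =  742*152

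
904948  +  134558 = 1039506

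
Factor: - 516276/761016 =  - 43023/63418 = - 2^( - 1 )*3^1*37^( - 1 )*857^ ( - 1 )*14341^1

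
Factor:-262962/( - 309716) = 131481/154858 = 2^( - 1)*3^2*7^1*11^(-1 )*2087^1*7039^(- 1) 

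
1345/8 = 168 + 1/8=168.12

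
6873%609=174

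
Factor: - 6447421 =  - 6447421^1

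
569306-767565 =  - 198259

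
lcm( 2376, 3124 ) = 168696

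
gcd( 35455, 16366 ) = 7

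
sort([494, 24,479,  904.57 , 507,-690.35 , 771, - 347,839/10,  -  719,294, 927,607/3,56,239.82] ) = [-719,-690.35, - 347,24  ,  56,839/10,607/3,239.82,294, 479,494,507, 771, 904.57,  927 ]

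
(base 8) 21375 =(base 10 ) 8957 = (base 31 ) 99t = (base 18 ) 19BB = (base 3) 110021202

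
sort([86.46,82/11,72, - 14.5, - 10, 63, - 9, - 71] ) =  [ - 71, - 14.5, - 10 ,-9,82/11,63,72, 86.46 ] 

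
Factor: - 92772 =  - 2^2 * 3^3 * 859^1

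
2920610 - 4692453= - 1771843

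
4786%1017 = 718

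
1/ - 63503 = -1 + 63502/63503 = - 0.00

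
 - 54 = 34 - 88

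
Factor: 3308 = 2^2 * 827^1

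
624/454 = 312/227 = 1.37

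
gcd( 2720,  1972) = 68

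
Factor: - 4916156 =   -  2^2*7^1 * 337^1*521^1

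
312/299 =1+1/23=   1.04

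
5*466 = 2330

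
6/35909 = 6/35909 = 0.00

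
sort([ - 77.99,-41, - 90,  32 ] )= [ - 90,-77.99,  -  41, 32]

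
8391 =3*2797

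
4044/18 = 674/3=224.67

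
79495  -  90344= - 10849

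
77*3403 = 262031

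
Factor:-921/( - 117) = 307/39=3^(  -  1)*13^( - 1)*307^1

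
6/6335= 6/6335  =  0.00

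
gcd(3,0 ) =3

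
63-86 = - 23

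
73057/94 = 777 + 19/94 = 777.20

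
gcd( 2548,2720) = 4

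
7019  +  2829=9848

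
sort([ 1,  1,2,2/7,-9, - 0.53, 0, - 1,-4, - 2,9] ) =[ - 9, - 4, - 2, - 1 ,- 0.53 , 0, 2/7,  1,1,  2,9]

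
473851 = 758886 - 285035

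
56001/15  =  18667/5 = 3733.40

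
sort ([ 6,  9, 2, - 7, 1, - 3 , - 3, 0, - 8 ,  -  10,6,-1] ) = [ - 10, - 8, - 7, - 3, - 3, - 1,0, 1,2, 6,  6, 9]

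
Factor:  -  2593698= - 2^1*3^1*269^1 * 1607^1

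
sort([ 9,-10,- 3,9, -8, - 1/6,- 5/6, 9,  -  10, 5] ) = [-10, - 10,-8, - 3,- 5/6, - 1/6,5,9,9,9]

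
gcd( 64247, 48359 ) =1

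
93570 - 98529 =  - 4959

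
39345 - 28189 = 11156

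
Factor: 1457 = 31^1*47^1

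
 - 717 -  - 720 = 3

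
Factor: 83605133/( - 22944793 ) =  - 17^1*983^1*5003^1 * 22944793^ (- 1)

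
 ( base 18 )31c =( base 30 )13c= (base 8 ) 1752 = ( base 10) 1002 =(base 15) 46C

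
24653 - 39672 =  - 15019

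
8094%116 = 90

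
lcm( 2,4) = 4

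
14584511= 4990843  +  9593668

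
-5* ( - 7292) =36460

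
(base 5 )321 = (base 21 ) 42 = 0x56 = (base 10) 86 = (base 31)2o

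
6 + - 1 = 5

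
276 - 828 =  - 552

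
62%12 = 2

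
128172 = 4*32043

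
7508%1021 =361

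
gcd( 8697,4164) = 3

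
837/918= 31/34  =  0.91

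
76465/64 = 1194+ 49/64 = 1194.77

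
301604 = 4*75401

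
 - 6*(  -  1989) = 11934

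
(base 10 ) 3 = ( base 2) 11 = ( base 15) 3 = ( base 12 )3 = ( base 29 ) 3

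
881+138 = 1019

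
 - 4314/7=-617+5/7 = - 616.29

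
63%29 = 5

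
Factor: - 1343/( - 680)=2^( - 3)*5^(-1 )*79^1 = 79/40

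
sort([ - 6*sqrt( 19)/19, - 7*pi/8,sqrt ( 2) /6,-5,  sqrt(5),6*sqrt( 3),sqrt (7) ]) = [ - 5, - 7 * pi/8, - 6*sqrt(19)/19,sqrt( 2 )/6,sqrt( 5),  sqrt( 7 ),6 * sqrt( 3)]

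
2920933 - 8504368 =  - 5583435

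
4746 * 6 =28476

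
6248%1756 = 980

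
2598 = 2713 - 115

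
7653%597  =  489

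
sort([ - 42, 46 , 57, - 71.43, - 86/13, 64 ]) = [ - 71.43, - 42, - 86/13, 46,57,64]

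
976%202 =168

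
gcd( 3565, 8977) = 1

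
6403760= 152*42130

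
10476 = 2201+8275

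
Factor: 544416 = 2^5*3^1* 53^1 * 107^1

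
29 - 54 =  - 25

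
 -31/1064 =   -  1 + 1033/1064 = - 0.03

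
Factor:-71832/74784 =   -  2^(  -  2)*19^( - 1)* 73^1 = -73/76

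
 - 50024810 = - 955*52382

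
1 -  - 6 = 7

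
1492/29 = 1492/29 = 51.45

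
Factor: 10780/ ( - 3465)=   -2^2*3^(-2)*7^1 = - 28/9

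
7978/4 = 3989/2 = 1994.50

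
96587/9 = 96587/9 = 10731.89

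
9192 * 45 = 413640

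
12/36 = 1/3  =  0.33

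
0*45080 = 0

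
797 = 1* 797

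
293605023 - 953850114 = -660245091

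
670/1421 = 670/1421  =  0.47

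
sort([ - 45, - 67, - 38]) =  [ - 67,  -  45, - 38 ] 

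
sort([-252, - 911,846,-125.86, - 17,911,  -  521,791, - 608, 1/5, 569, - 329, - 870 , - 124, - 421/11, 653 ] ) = [- 911, - 870,-608,-521, - 329,-252, - 125.86 ,- 124, - 421/11, - 17, 1/5, 569,653, 791 , 846,911] 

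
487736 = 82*5948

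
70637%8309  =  4165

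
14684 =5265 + 9419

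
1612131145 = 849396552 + 762734593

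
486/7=69+3/7 = 69.43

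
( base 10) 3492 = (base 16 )da4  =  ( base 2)110110100100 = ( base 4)312210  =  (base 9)4710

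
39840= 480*83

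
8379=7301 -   -  1078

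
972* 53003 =51518916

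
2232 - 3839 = -1607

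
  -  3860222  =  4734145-8594367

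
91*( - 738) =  - 67158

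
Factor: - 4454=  - 2^1  *  17^1*131^1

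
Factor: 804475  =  5^2 * 7^1  *4597^1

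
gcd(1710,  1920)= 30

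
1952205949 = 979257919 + 972948030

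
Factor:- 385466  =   - 2^1*37^1 * 5209^1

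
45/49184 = 45/49184 = 0.00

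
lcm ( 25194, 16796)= 50388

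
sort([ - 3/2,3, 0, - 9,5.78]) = [-9,-3/2,0,  3, 5.78 ] 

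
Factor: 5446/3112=7/4 = 2^( - 2)  *7^1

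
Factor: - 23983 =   -  29^1*827^1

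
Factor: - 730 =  - 2^1 * 5^1 * 73^1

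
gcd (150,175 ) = 25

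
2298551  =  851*2701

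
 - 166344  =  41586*( - 4)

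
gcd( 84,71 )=1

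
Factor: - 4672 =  - 2^6*73^1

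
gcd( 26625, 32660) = 355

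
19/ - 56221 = - 1+2958/2959 = -0.00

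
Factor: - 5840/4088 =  -2^1*5^1*7^( - 1 ) = - 10/7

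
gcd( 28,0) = 28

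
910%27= 19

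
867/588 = 1 + 93/196= 1.47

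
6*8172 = 49032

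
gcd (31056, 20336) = 16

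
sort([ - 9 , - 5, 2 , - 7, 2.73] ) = [-9 , - 7 ,-5,2,  2.73] 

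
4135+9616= 13751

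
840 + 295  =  1135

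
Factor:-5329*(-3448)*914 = 2^4*73^2*431^1*457^1  =  16794194288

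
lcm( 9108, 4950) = 227700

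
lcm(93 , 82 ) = 7626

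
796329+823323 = 1619652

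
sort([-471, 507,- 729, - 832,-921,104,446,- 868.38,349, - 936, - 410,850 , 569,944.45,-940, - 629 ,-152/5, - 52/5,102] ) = [ - 940, - 936,-921, - 868.38,  -  832, - 729, - 629,-471,  -  410, - 152/5,-52/5, 102, 104,349,446,507,569,850,944.45] 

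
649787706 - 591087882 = 58699824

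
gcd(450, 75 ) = 75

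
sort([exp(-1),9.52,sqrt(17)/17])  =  [sqrt(17 )/17, exp( -1 ),9.52]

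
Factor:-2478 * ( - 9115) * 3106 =2^2*3^1*5^1* 7^1*59^1 *1553^1*1823^1= 70155128820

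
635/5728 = 635/5728 = 0.11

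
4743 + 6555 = 11298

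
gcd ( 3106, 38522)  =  2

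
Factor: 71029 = 7^1*73^1*139^1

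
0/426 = 0= 0.00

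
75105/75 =5007/5  =  1001.40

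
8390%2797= 2796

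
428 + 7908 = 8336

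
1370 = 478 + 892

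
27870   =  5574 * 5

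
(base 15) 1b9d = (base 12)357a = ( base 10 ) 5998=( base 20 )EJI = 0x176e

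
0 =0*6593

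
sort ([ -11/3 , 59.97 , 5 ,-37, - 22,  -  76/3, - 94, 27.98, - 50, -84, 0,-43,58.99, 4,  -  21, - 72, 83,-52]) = [-94, - 84, - 72, - 52, - 50,-43, - 37, - 76/3, - 22,-21, - 11/3,0,  4,  5,27.98, 58.99, 59.97,83]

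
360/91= 3 +87/91 = 3.96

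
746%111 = 80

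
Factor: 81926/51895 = 2^1*5^( - 1 )*13^1*23^1 * 97^( - 1 )*107^(-1) * 137^1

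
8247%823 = 17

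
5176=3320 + 1856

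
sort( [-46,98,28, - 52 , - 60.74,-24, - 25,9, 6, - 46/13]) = [- 60.74, - 52, - 46, - 25 , - 24, - 46/13, 6, 9 , 28, 98 ] 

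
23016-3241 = 19775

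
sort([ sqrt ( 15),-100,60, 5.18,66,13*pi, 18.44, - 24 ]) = [ - 100, - 24,sqrt( 15), 5.18, 18.44, 13*pi,60 , 66] 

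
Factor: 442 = 2^1*13^1*17^1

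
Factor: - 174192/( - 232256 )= 2^(-2)*3^1 = 3/4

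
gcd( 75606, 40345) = 1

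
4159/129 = 4159/129 = 32.24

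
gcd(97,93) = 1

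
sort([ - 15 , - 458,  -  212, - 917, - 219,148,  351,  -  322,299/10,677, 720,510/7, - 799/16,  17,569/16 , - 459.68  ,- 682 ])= [ - 917, - 682, - 459.68,-458, - 322, - 219, - 212, - 799/16, - 15,17,299/10,569/16,510/7, 148,351,677,720]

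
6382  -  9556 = - 3174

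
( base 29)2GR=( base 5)32143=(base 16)87d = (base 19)607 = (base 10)2173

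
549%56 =45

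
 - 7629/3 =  - 2543 =-  2543.00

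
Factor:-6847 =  - 41^1* 167^1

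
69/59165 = 69/59165 = 0.00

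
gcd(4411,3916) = 11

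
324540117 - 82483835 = 242056282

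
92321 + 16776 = 109097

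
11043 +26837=37880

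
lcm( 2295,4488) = 201960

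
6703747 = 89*75323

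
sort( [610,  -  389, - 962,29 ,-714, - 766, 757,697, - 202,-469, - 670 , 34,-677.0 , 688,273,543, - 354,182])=[-962,-766, - 714 , - 677.0 , - 670 , - 469, - 389 , - 354 , - 202 , 29, 34, 182,  273,  543, 610, 688, 697,757 ] 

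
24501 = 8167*3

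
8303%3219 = 1865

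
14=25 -11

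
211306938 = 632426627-421119689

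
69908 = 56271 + 13637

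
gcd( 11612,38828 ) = 4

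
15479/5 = 3095 + 4/5  =  3095.80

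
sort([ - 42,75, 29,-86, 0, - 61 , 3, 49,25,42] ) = [ - 86,  -  61, - 42,0,3, 25,29, 42,49,75 ]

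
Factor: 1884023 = 373^1*5051^1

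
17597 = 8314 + 9283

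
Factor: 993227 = 827^1*1201^1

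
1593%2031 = 1593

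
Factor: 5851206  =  2^1*3^2*173^1*1879^1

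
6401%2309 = 1783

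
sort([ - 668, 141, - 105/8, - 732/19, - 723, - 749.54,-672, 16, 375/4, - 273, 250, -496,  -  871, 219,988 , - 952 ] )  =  [ - 952 , - 871, - 749.54, - 723, - 672 , - 668, - 496,-273,-732/19, - 105/8, 16, 375/4, 141, 219 , 250,  988 ] 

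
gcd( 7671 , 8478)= 3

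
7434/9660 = 177/230 = 0.77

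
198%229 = 198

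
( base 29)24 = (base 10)62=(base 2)111110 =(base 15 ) 42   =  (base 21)2k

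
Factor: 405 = 3^4*5^1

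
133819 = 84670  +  49149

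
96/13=96/13 = 7.38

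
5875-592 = 5283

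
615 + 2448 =3063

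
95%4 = 3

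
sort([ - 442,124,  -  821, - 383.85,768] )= [ - 821, - 442,-383.85, 124, 768]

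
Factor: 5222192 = 2^4*71^1*4597^1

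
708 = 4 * 177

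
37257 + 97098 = 134355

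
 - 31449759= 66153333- 97603092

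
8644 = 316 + 8328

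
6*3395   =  20370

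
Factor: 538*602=323876 = 2^2 *7^1 * 43^1 * 269^1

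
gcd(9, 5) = 1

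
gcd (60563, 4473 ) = 71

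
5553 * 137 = 760761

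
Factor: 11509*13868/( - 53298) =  - 2^1*3^(  -  4)*7^( - 1)*17^1*47^( - 1)*677^1*3467^1 = -79803406/26649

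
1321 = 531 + 790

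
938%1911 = 938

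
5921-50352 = -44431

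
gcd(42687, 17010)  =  81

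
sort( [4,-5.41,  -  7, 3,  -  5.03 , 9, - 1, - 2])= [ - 7, - 5.41, - 5.03 ,-2,- 1,3,4,9]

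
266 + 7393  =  7659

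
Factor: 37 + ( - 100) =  - 3^2*7^1 = -63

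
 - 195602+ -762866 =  - 958468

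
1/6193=1/6193 =0.00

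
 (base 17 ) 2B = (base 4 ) 231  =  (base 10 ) 45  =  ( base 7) 63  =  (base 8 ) 55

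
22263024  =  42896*519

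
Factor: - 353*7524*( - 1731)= 2^2*3^3*11^1*19^1*353^1* 577^1  =  4597487532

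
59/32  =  1+27/32 = 1.84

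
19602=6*3267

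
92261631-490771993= - 398510362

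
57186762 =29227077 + 27959685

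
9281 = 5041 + 4240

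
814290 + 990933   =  1805223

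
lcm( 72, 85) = 6120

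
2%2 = 0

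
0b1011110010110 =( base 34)57k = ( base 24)ABE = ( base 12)35b2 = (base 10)6038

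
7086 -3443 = 3643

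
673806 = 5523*122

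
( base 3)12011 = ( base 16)8B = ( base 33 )47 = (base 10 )139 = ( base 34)43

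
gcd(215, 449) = 1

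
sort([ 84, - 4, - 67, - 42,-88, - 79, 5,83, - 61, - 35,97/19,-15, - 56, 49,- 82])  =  [ - 88, - 82,-79, - 67, - 61 , - 56, - 42, - 35, -15, - 4,5,97/19, 49,83 , 84]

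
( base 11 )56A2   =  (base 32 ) 7A5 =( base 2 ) 1110101000101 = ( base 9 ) 11245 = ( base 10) 7493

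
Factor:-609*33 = -20097 = -3^2*7^1*11^1* 29^1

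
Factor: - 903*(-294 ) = 265482 = 2^1* 3^2 * 7^3*43^1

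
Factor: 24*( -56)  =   - 2^6* 3^1*7^1 = - 1344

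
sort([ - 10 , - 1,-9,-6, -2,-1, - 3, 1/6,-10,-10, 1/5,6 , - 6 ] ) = [-10, - 10,- 10,-9,-6, - 6, - 3, - 2,-1  , -1 , 1/6,1/5 , 6 ]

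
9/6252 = 3/2084 = 0.00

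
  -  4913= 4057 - 8970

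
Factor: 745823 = 13^1*103^1*557^1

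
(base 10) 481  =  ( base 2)111100001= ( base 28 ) H5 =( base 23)KL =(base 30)g1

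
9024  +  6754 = 15778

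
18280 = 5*3656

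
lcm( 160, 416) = 2080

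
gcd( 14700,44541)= 147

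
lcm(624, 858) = 6864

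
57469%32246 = 25223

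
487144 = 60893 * 8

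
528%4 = 0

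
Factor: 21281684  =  2^2*5320421^1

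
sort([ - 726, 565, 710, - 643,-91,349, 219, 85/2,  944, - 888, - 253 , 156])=[ - 888, - 726 , - 643,-253, - 91, 85/2, 156, 219, 349,  565, 710, 944]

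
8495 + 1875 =10370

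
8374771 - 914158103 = - 905783332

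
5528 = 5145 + 383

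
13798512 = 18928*729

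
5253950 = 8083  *650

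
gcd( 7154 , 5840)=146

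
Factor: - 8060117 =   -  13^2*37^1 * 1289^1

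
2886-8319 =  - 5433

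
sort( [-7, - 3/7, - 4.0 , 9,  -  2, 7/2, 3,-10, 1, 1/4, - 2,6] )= [ - 10, -7, - 4.0, - 2, - 2, - 3/7,1/4, 1,3,7/2 , 6,9 ]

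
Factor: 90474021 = 3^2*11^1*43^1*53^1*401^1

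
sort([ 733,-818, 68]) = [ - 818,68,  733]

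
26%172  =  26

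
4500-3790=710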